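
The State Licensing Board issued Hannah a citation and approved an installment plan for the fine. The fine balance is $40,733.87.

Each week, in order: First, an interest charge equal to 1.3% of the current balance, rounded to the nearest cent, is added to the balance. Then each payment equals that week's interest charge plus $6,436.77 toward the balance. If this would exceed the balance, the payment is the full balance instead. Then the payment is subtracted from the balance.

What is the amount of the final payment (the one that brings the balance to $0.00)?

Week 1: $40,733.87 +$529.54 interest = $41,263.41; pay $6,966.31 → $34,297.10
Week 2: $34,297.10 +$445.86 interest = $34,742.96; pay $6,882.63 → $27,860.33
Week 3: $27,860.33 +$362.18 interest = $28,222.51; pay $6,798.95 → $21,423.56
Week 4: $21,423.56 +$278.51 interest = $21,702.07; pay $6,715.28 → $14,986.79
Week 5: $14,986.79 +$194.83 interest = $15,181.62; pay $6,631.60 → $8,550.02
Week 6: $8,550.02 +$111.15 interest = $8,661.17; pay $6,547.92 → $2,113.25
Week 7: $2,113.25 +$27.47 interest = $2,140.72; pay $2,140.72 → $0.00

$2,140.72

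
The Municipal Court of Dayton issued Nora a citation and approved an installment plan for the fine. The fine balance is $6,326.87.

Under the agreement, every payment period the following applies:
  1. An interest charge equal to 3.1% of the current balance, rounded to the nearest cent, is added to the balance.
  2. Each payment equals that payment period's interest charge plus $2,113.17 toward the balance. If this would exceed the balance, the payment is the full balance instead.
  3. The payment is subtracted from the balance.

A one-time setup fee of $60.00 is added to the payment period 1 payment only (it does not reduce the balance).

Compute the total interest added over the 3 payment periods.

$391.87

Payment period 1: $6,326.87 +$196.13 interest = $6,523.00; pay $2,309.30 (+ $60.00 fee) → $4,213.70
Payment period 2: $4,213.70 +$130.62 interest = $4,344.32; pay $2,243.79 → $2,100.53
Payment period 3: $2,100.53 +$65.12 interest = $2,165.65; pay $2,165.65 → $0.00
Total interest: $196.13 + $130.62 + $65.12 = $391.87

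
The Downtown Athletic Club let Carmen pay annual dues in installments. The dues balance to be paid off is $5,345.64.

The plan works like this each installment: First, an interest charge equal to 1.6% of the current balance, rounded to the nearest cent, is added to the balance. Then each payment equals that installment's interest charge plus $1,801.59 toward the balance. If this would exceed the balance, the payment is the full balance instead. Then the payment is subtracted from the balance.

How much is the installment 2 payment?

# | Opening | Interest | Payment | End bal
1 | $5,345.64 | $85.53 | $1,887.12 | $3,544.05
2 | $3,544.05 | $56.70 | $1,858.29 | $1,742.46

$1,858.29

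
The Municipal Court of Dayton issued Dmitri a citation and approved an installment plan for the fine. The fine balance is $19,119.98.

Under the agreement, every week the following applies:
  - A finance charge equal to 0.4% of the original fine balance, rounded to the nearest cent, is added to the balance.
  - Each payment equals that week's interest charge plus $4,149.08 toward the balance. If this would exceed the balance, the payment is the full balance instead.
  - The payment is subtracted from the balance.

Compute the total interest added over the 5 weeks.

Week 1: opening $19,119.98; interest $76.48 → $19,196.46; payment $4,225.56; balance $14,970.90
Week 2: opening $14,970.90; interest $76.48 → $15,047.38; payment $4,225.56; balance $10,821.82
Week 3: opening $10,821.82; interest $76.48 → $10,898.30; payment $4,225.56; balance $6,672.74
Week 4: opening $6,672.74; interest $76.48 → $6,749.22; payment $4,225.56; balance $2,523.66
Week 5: opening $2,523.66; interest $76.48 → $2,600.14; payment $2,600.14; balance $0.00
Total interest: $76.48 + $76.48 + $76.48 + $76.48 + $76.48 = $382.40

$382.40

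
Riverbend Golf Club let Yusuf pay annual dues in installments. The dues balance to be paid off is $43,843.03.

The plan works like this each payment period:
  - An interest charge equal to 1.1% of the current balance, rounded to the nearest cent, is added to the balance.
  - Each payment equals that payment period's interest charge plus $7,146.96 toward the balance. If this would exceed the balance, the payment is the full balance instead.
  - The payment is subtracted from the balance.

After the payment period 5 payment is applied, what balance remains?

Payment period 1: $43,843.03 +$482.27 interest = $44,325.30; pay $7,629.23 → $36,696.07
Payment period 2: $36,696.07 +$403.66 interest = $37,099.73; pay $7,550.62 → $29,549.11
Payment period 3: $29,549.11 +$325.04 interest = $29,874.15; pay $7,472.00 → $22,402.15
Payment period 4: $22,402.15 +$246.42 interest = $22,648.57; pay $7,393.38 → $15,255.19
Payment period 5: $15,255.19 +$167.81 interest = $15,423.00; pay $7,314.77 → $8,108.23

$8,108.23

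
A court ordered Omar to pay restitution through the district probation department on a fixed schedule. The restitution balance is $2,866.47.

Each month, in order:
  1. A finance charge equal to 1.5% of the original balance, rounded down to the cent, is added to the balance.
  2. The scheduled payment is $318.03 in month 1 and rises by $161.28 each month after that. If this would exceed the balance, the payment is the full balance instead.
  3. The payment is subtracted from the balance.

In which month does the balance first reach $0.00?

Month 1: opening $2,866.47; interest $42.99 → $2,909.46; payment $318.03; balance $2,591.43
Month 2: opening $2,591.43; interest $42.99 → $2,634.42; payment $479.31; balance $2,155.11
Month 3: opening $2,155.11; interest $42.99 → $2,198.10; payment $640.59; balance $1,557.51
Month 4: opening $1,557.51; interest $42.99 → $1,600.50; payment $801.87; balance $798.63
Month 5: opening $798.63; interest $42.99 → $841.62; payment $841.62; balance $0.00
Balance reaches $0.00 in month 5.

5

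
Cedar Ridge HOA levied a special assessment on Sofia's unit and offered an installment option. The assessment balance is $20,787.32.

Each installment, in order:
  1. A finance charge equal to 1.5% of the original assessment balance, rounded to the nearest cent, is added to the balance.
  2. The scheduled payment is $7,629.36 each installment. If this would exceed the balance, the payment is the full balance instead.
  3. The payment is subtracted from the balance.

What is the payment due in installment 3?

Installment 1: opening $20,787.32; interest $311.81 → $21,099.13; payment $7,629.36; balance $13,469.77
Installment 2: opening $13,469.77; interest $311.81 → $13,781.58; payment $7,629.36; balance $6,152.22
Installment 3: opening $6,152.22; interest $311.81 → $6,464.03; payment $6,464.03; balance $0.00

$6,464.03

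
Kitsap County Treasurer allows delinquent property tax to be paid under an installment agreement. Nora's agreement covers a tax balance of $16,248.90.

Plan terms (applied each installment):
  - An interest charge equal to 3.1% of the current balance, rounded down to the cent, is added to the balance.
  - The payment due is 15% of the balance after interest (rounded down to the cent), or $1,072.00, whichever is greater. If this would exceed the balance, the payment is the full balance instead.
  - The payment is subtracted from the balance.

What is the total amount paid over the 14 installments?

Installment 1: $16,248.90 +$503.71 interest = $16,752.61; pay $2,512.89 → $14,239.72
Installment 2: $14,239.72 +$441.43 interest = $14,681.15; pay $2,202.17 → $12,478.98
Installment 3: $12,478.98 +$386.84 interest = $12,865.82; pay $1,929.87 → $10,935.95
Installment 4: $10,935.95 +$339.01 interest = $11,274.96; pay $1,691.24 → $9,583.72
Installment 5: $9,583.72 +$297.09 interest = $9,880.81; pay $1,482.12 → $8,398.69
Installment 6: $8,398.69 +$260.35 interest = $8,659.04; pay $1,298.85 → $7,360.19
Installment 7: $7,360.19 +$228.16 interest = $7,588.35; pay $1,138.25 → $6,450.10
Installment 8: $6,450.10 +$199.95 interest = $6,650.05; pay $1,072.00 → $5,578.05
Installment 9: $5,578.05 +$172.91 interest = $5,750.96; pay $1,072.00 → $4,678.96
Installment 10: $4,678.96 +$145.04 interest = $4,824.00; pay $1,072.00 → $3,752.00
Installment 11: $3,752.00 +$116.31 interest = $3,868.31; pay $1,072.00 → $2,796.31
Installment 12: $2,796.31 +$86.68 interest = $2,882.99; pay $1,072.00 → $1,810.99
Installment 13: $1,810.99 +$56.14 interest = $1,867.13; pay $1,072.00 → $795.13
Installment 14: $795.13 +$24.64 interest = $819.77; pay $819.77 → $0.00
Total paid: $19,507.16

$19,507.16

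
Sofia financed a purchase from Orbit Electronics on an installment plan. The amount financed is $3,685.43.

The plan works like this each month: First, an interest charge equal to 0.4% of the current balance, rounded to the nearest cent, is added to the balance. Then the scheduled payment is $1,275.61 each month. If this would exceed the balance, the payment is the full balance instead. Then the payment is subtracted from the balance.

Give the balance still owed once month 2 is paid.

$1,158.65

# | Opening | Interest | Payment | End bal
1 | $3,685.43 | $14.74 | $1,275.61 | $2,424.56
2 | $2,424.56 | $9.70 | $1,275.61 | $1,158.65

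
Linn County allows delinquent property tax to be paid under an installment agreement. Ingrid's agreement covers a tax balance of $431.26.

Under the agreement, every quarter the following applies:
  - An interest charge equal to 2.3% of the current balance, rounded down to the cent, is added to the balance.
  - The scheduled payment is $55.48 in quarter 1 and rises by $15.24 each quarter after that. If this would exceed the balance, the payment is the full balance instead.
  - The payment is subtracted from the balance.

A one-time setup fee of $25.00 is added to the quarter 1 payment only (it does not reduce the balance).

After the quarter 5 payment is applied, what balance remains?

$36.76

Quarter 1: opening $431.26; interest $9.91 → $441.17; payment $55.48 (+ $25.00 fee); balance $385.69
Quarter 2: opening $385.69; interest $8.87 → $394.56; payment $70.72; balance $323.84
Quarter 3: opening $323.84; interest $7.44 → $331.28; payment $85.96; balance $245.32
Quarter 4: opening $245.32; interest $5.64 → $250.96; payment $101.20; balance $149.76
Quarter 5: opening $149.76; interest $3.44 → $153.20; payment $116.44; balance $36.76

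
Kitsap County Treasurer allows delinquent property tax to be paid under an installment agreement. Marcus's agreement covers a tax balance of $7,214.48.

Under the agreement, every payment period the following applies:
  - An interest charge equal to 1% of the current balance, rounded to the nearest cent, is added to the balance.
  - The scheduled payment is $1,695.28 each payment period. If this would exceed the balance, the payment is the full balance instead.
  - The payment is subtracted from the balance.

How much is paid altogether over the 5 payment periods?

Payment period 1: opening $7,214.48; interest $72.14 → $7,286.62; payment $1,695.28; balance $5,591.34
Payment period 2: opening $5,591.34; interest $55.91 → $5,647.25; payment $1,695.28; balance $3,951.97
Payment period 3: opening $3,951.97; interest $39.52 → $3,991.49; payment $1,695.28; balance $2,296.21
Payment period 4: opening $2,296.21; interest $22.96 → $2,319.17; payment $1,695.28; balance $623.89
Payment period 5: opening $623.89; interest $6.24 → $630.13; payment $630.13; balance $0.00
Total paid: $7,411.25

$7,411.25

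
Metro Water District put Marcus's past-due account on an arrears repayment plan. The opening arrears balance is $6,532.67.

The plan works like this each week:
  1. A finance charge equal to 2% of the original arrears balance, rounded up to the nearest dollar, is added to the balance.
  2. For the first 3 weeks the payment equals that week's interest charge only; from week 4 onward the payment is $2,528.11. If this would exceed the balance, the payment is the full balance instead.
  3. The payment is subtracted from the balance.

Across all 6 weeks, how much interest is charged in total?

# | Opening | Interest | Payment | End bal
1 | $6,532.67 | $131.00 | $131.00 | $6,532.67
2 | $6,532.67 | $131.00 | $131.00 | $6,532.67
3 | $6,532.67 | $131.00 | $131.00 | $6,532.67
4 | $6,532.67 | $131.00 | $2,528.11 | $4,135.56
5 | $4,135.56 | $131.00 | $2,528.11 | $1,738.45
6 | $1,738.45 | $131.00 | $1,869.45 | $0.00
Total interest: $131.00 + $131.00 + $131.00 + $131.00 + $131.00 + $131.00 = $786.00

$786.00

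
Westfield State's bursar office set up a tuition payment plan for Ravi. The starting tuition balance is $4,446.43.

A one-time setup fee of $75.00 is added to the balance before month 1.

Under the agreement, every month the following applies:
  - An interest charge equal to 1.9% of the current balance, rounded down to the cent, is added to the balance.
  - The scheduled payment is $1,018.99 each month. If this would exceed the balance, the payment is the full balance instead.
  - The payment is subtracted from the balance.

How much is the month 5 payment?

$694.29

Month 1: opening $4,521.43; interest $85.90 → $4,607.33; payment $1,018.99; balance $3,588.34
Month 2: opening $3,588.34; interest $68.17 → $3,656.51; payment $1,018.99; balance $2,637.52
Month 3: opening $2,637.52; interest $50.11 → $2,687.63; payment $1,018.99; balance $1,668.64
Month 4: opening $1,668.64; interest $31.70 → $1,700.34; payment $1,018.99; balance $681.35
Month 5: opening $681.35; interest $12.94 → $694.29; payment $694.29; balance $0.00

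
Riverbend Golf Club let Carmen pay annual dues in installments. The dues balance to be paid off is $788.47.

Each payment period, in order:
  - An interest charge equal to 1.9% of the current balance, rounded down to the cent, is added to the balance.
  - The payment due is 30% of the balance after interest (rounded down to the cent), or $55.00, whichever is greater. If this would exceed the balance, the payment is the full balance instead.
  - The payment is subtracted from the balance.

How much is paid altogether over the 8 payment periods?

$836.34

Payment period 1: $788.47 +$14.98 interest = $803.45; pay $241.03 → $562.42
Payment period 2: $562.42 +$10.68 interest = $573.10; pay $171.93 → $401.17
Payment period 3: $401.17 +$7.62 interest = $408.79; pay $122.63 → $286.16
Payment period 4: $286.16 +$5.43 interest = $291.59; pay $87.47 → $204.12
Payment period 5: $204.12 +$3.87 interest = $207.99; pay $62.39 → $145.60
Payment period 6: $145.60 +$2.76 interest = $148.36; pay $55.00 → $93.36
Payment period 7: $93.36 +$1.77 interest = $95.13; pay $55.00 → $40.13
Payment period 8: $40.13 +$0.76 interest = $40.89; pay $40.89 → $0.00
Total paid: $836.34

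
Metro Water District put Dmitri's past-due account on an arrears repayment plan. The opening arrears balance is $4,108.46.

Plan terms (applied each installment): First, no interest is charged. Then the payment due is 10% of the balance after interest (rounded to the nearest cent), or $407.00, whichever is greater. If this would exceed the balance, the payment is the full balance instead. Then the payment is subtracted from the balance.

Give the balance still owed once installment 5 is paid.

$2,069.61

Installment 1: $4,108.46 − $410.85 → $3,697.61
Installment 2: $3,697.61 − $407.00 → $3,290.61
Installment 3: $3,290.61 − $407.00 → $2,883.61
Installment 4: $2,883.61 − $407.00 → $2,476.61
Installment 5: $2,476.61 − $407.00 → $2,069.61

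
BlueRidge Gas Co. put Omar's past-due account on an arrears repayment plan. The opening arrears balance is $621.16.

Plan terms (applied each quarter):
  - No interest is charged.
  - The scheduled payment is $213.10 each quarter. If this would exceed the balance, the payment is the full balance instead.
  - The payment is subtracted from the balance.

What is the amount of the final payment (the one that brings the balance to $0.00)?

$194.96

Quarter 1: $621.16 − $213.10 → $408.06
Quarter 2: $408.06 − $213.10 → $194.96
Quarter 3: $194.96 − $194.96 → $0.00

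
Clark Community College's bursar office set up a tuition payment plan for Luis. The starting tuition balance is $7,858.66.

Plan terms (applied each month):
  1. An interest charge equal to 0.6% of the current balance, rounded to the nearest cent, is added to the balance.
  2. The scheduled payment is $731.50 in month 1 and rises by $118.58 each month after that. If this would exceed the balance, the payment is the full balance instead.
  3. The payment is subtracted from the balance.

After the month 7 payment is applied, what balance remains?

$465.89

Month 1: $7,858.66 +$47.15 interest = $7,905.81; pay $731.50 → $7,174.31
Month 2: $7,174.31 +$43.05 interest = $7,217.36; pay $850.08 → $6,367.28
Month 3: $6,367.28 +$38.20 interest = $6,405.48; pay $968.66 → $5,436.82
Month 4: $5,436.82 +$32.62 interest = $5,469.44; pay $1,087.24 → $4,382.20
Month 5: $4,382.20 +$26.29 interest = $4,408.49; pay $1,205.82 → $3,202.67
Month 6: $3,202.67 +$19.22 interest = $3,221.89; pay $1,324.40 → $1,897.49
Month 7: $1,897.49 +$11.38 interest = $1,908.87; pay $1,442.98 → $465.89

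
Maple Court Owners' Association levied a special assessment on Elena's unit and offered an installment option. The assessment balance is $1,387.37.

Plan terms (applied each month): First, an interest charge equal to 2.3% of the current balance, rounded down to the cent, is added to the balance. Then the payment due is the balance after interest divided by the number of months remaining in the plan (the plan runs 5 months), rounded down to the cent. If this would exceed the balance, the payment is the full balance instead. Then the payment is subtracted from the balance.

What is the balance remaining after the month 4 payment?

$303.89

Month 1: $1,387.37 +$31.90 interest = $1,419.27; pay $283.85 → $1,135.42
Month 2: $1,135.42 +$26.11 interest = $1,161.53; pay $290.38 → $871.15
Month 3: $871.15 +$20.03 interest = $891.18; pay $297.06 → $594.12
Month 4: $594.12 +$13.66 interest = $607.78; pay $303.89 → $303.89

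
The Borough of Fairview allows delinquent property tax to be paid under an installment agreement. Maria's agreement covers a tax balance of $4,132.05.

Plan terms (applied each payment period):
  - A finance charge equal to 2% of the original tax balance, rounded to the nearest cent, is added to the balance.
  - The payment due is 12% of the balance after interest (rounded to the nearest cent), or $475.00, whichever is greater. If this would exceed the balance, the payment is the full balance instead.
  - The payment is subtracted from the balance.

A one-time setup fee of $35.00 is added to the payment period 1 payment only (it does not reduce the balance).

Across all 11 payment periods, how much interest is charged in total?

$909.04

Payment period 1: $4,132.05 +$82.64 interest = $4,214.69; pay $505.76 (+ $35.00 fee) → $3,708.93
Payment period 2: $3,708.93 +$82.64 interest = $3,791.57; pay $475.00 → $3,316.57
Payment period 3: $3,316.57 +$82.64 interest = $3,399.21; pay $475.00 → $2,924.21
Payment period 4: $2,924.21 +$82.64 interest = $3,006.85; pay $475.00 → $2,531.85
Payment period 5: $2,531.85 +$82.64 interest = $2,614.49; pay $475.00 → $2,139.49
Payment period 6: $2,139.49 +$82.64 interest = $2,222.13; pay $475.00 → $1,747.13
Payment period 7: $1,747.13 +$82.64 interest = $1,829.77; pay $475.00 → $1,354.77
Payment period 8: $1,354.77 +$82.64 interest = $1,437.41; pay $475.00 → $962.41
Payment period 9: $962.41 +$82.64 interest = $1,045.05; pay $475.00 → $570.05
Payment period 10: $570.05 +$82.64 interest = $652.69; pay $475.00 → $177.69
Payment period 11: $177.69 +$82.64 interest = $260.33; pay $260.33 → $0.00
Total interest: $82.64 + $82.64 + $82.64 + $82.64 + $82.64 + $82.64 + $82.64 + $82.64 + $82.64 + $82.64 + $82.64 = $909.04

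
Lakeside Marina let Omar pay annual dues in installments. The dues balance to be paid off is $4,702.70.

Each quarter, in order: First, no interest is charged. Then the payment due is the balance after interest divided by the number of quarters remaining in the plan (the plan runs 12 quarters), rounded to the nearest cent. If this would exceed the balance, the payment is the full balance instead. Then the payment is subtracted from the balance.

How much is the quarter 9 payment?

Quarter 1: opening $4,702.70; payment $391.89; balance $4,310.81
Quarter 2: opening $4,310.81; payment $391.89; balance $3,918.92
Quarter 3: opening $3,918.92; payment $391.89; balance $3,527.03
Quarter 4: opening $3,527.03; payment $391.89; balance $3,135.14
Quarter 5: opening $3,135.14; payment $391.89; balance $2,743.25
Quarter 6: opening $2,743.25; payment $391.89; balance $2,351.36
Quarter 7: opening $2,351.36; payment $391.89; balance $1,959.47
Quarter 8: opening $1,959.47; payment $391.89; balance $1,567.58
Quarter 9: opening $1,567.58; payment $391.90; balance $1,175.68

$391.90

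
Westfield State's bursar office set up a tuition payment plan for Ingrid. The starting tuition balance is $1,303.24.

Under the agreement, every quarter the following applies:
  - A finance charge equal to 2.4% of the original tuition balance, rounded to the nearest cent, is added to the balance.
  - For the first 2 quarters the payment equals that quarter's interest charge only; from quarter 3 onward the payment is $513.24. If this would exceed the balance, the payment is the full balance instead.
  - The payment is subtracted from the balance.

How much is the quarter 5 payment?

# | Opening | Interest | Payment | End bal
1 | $1,303.24 | $31.28 | $31.28 | $1,303.24
2 | $1,303.24 | $31.28 | $31.28 | $1,303.24
3 | $1,303.24 | $31.28 | $513.24 | $821.28
4 | $821.28 | $31.28 | $513.24 | $339.32
5 | $339.32 | $31.28 | $370.60 | $0.00

$370.60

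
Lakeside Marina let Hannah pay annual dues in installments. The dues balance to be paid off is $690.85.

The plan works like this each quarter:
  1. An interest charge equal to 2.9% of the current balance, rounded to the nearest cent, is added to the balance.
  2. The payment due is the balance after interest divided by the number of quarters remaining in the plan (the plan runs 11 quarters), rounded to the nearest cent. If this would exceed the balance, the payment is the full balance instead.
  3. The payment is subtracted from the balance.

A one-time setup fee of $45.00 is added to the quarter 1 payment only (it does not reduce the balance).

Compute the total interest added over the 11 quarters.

Quarter 1: $690.85 +$20.03 interest = $710.88; pay $64.63 (+ $45.00 fee) → $646.25
Quarter 2: $646.25 +$18.74 interest = $664.99; pay $66.50 → $598.49
Quarter 3: $598.49 +$17.36 interest = $615.85; pay $68.43 → $547.42
Quarter 4: $547.42 +$15.88 interest = $563.30; pay $70.41 → $492.89
Quarter 5: $492.89 +$14.29 interest = $507.18; pay $72.45 → $434.73
Quarter 6: $434.73 +$12.61 interest = $447.34; pay $74.56 → $372.78
Quarter 7: $372.78 +$10.81 interest = $383.59; pay $76.72 → $306.87
Quarter 8: $306.87 +$8.90 interest = $315.77; pay $78.94 → $236.83
Quarter 9: $236.83 +$6.87 interest = $243.70; pay $81.23 → $162.47
Quarter 10: $162.47 +$4.71 interest = $167.18; pay $83.59 → $83.59
Quarter 11: $83.59 +$2.42 interest = $86.01; pay $86.01 → $0.00
Total interest: $20.03 + $18.74 + $17.36 + $15.88 + $14.29 + $12.61 + $10.81 + $8.90 + $6.87 + $4.71 + $2.42 = $132.62

$132.62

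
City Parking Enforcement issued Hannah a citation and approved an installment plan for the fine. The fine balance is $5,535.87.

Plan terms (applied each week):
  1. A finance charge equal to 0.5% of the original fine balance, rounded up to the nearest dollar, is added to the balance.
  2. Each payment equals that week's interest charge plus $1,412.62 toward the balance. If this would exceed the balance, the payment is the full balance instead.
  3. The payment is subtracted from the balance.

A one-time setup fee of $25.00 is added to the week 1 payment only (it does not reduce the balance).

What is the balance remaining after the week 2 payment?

$2,710.63

Week 1: $5,535.87 +$28.00 interest = $5,563.87; pay $1,440.62 (+ $25.00 fee) → $4,123.25
Week 2: $4,123.25 +$28.00 interest = $4,151.25; pay $1,440.62 → $2,710.63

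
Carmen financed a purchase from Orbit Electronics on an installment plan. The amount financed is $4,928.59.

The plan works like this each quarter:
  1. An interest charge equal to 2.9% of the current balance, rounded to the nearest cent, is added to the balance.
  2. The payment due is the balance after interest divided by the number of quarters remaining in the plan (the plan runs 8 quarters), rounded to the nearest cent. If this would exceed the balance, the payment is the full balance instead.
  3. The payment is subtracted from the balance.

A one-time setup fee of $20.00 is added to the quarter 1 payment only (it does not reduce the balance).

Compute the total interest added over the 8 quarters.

$688.64

Quarter 1: $4,928.59 +$142.93 interest = $5,071.52; pay $633.94 (+ $20.00 fee) → $4,437.58
Quarter 2: $4,437.58 +$128.69 interest = $4,566.27; pay $652.32 → $3,913.95
Quarter 3: $3,913.95 +$113.50 interest = $4,027.45; pay $671.24 → $3,356.21
Quarter 4: $3,356.21 +$97.33 interest = $3,453.54; pay $690.71 → $2,762.83
Quarter 5: $2,762.83 +$80.12 interest = $2,842.95; pay $710.74 → $2,132.21
Quarter 6: $2,132.21 +$61.83 interest = $2,194.04; pay $731.35 → $1,462.69
Quarter 7: $1,462.69 +$42.42 interest = $1,505.11; pay $752.56 → $752.55
Quarter 8: $752.55 +$21.82 interest = $774.37; pay $774.37 → $0.00
Total interest: $142.93 + $128.69 + $113.50 + $97.33 + $80.12 + $61.83 + $42.42 + $21.82 = $688.64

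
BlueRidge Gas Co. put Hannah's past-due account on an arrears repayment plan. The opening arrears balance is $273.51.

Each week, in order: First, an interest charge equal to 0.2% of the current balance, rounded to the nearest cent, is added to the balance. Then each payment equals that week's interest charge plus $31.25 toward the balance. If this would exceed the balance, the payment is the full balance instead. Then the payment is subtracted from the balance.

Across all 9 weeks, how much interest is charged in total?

# | Opening | Interest | Payment | End bal
1 | $273.51 | $0.55 | $31.80 | $242.26
2 | $242.26 | $0.48 | $31.73 | $211.01
3 | $211.01 | $0.42 | $31.67 | $179.76
4 | $179.76 | $0.36 | $31.61 | $148.51
5 | $148.51 | $0.30 | $31.55 | $117.26
6 | $117.26 | $0.23 | $31.48 | $86.01
7 | $86.01 | $0.17 | $31.42 | $54.76
8 | $54.76 | $0.11 | $31.36 | $23.51
9 | $23.51 | $0.05 | $23.56 | $0.00
Total interest: $0.55 + $0.48 + $0.42 + $0.36 + $0.30 + $0.23 + $0.17 + $0.11 + $0.05 = $2.67

$2.67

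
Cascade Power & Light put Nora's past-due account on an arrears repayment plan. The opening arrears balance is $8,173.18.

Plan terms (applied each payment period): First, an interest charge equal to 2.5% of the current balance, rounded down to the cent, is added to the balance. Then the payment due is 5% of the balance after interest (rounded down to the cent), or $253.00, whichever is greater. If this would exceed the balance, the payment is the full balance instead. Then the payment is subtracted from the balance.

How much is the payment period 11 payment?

$321.04

Payment period 1: opening $8,173.18; interest $204.32 → $8,377.50; payment $418.87; balance $7,958.63
Payment period 2: opening $7,958.63; interest $198.96 → $8,157.59; payment $407.87; balance $7,749.72
Payment period 3: opening $7,749.72; interest $193.74 → $7,943.46; payment $397.17; balance $7,546.29
Payment period 4: opening $7,546.29; interest $188.65 → $7,734.94; payment $386.74; balance $7,348.20
Payment period 5: opening $7,348.20; interest $183.70 → $7,531.90; payment $376.59; balance $7,155.31
Payment period 6: opening $7,155.31; interest $178.88 → $7,334.19; payment $366.70; balance $6,967.49
Payment period 7: opening $6,967.49; interest $174.18 → $7,141.67; payment $357.08; balance $6,784.59
Payment period 8: opening $6,784.59; interest $169.61 → $6,954.20; payment $347.71; balance $6,606.49
Payment period 9: opening $6,606.49; interest $165.16 → $6,771.65; payment $338.58; balance $6,433.07
Payment period 10: opening $6,433.07; interest $160.82 → $6,593.89; payment $329.69; balance $6,264.20
Payment period 11: opening $6,264.20; interest $156.60 → $6,420.80; payment $321.04; balance $6,099.76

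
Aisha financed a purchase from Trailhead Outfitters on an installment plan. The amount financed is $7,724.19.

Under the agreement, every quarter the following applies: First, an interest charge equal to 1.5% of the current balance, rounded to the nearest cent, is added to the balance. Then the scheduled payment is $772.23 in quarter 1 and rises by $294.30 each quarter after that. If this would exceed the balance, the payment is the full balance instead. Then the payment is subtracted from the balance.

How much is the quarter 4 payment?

$1,655.13

# | Opening | Interest | Payment | End bal
1 | $7,724.19 | $115.86 | $772.23 | $7,067.82
2 | $7,067.82 | $106.02 | $1,066.53 | $6,107.31
3 | $6,107.31 | $91.61 | $1,360.83 | $4,838.09
4 | $4,838.09 | $72.57 | $1,655.13 | $3,255.53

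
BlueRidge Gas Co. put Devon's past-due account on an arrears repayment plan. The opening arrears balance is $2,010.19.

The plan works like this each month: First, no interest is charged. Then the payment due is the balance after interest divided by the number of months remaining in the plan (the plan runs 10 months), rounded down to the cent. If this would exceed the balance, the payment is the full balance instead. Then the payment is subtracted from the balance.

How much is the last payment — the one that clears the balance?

Month 1: opening $2,010.19; payment $201.01; balance $1,809.18
Month 2: opening $1,809.18; payment $201.02; balance $1,608.16
Month 3: opening $1,608.16; payment $201.02; balance $1,407.14
Month 4: opening $1,407.14; payment $201.02; balance $1,206.12
Month 5: opening $1,206.12; payment $201.02; balance $1,005.10
Month 6: opening $1,005.10; payment $201.02; balance $804.08
Month 7: opening $804.08; payment $201.02; balance $603.06
Month 8: opening $603.06; payment $201.02; balance $402.04
Month 9: opening $402.04; payment $201.02; balance $201.02
Month 10: opening $201.02; payment $201.02; balance $0.00

$201.02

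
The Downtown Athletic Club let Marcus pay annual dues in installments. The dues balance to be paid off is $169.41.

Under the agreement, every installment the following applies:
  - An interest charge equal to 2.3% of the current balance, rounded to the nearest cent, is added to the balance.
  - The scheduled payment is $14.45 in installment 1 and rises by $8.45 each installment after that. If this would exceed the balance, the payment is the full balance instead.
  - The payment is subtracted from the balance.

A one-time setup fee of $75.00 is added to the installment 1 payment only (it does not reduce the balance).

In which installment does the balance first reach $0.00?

Installment 1: $169.41 +$3.90 interest = $173.31; pay $14.45 (+ $75.00 fee) → $158.86
Installment 2: $158.86 +$3.65 interest = $162.51; pay $22.90 → $139.61
Installment 3: $139.61 +$3.21 interest = $142.82; pay $31.35 → $111.47
Installment 4: $111.47 +$2.56 interest = $114.03; pay $39.80 → $74.23
Installment 5: $74.23 +$1.71 interest = $75.94; pay $48.25 → $27.69
Installment 6: $27.69 +$0.64 interest = $28.33; pay $28.33 → $0.00
Balance reaches $0.00 in installment 6.

6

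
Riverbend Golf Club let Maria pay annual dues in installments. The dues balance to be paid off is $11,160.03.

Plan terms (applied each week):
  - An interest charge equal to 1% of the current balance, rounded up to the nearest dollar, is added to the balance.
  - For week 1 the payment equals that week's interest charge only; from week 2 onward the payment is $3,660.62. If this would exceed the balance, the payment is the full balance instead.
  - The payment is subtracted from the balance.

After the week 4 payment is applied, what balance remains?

# | Opening | Interest | Payment | End bal
1 | $11,160.03 | $112.00 | $112.00 | $11,160.03
2 | $11,160.03 | $112.00 | $3,660.62 | $7,611.41
3 | $7,611.41 | $77.00 | $3,660.62 | $4,027.79
4 | $4,027.79 | $41.00 | $3,660.62 | $408.17

$408.17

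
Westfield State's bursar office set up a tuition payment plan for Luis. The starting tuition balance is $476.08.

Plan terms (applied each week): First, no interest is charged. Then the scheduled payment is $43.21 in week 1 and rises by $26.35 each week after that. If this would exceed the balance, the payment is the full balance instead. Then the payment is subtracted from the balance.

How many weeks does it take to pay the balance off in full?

# | Opening | Payment | End bal
1 | $476.08 | $43.21 | $432.87
2 | $432.87 | $69.56 | $363.31
3 | $363.31 | $95.91 | $267.40
4 | $267.40 | $122.26 | $145.14
5 | $145.14 | $145.14 | $0.00
Balance reaches $0.00 in week 5.

5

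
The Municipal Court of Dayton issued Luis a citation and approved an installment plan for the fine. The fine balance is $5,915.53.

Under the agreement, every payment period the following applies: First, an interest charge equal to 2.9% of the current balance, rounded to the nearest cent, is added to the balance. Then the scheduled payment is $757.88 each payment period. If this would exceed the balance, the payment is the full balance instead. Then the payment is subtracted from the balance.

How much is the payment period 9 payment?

$741.05

Payment period 1: opening $5,915.53; interest $171.55 → $6,087.08; payment $757.88; balance $5,329.20
Payment period 2: opening $5,329.20; interest $154.55 → $5,483.75; payment $757.88; balance $4,725.87
Payment period 3: opening $4,725.87; interest $137.05 → $4,862.92; payment $757.88; balance $4,105.04
Payment period 4: opening $4,105.04; interest $119.05 → $4,224.09; payment $757.88; balance $3,466.21
Payment period 5: opening $3,466.21; interest $100.52 → $3,566.73; payment $757.88; balance $2,808.85
Payment period 6: opening $2,808.85; interest $81.46 → $2,890.31; payment $757.88; balance $2,132.43
Payment period 7: opening $2,132.43; interest $61.84 → $2,194.27; payment $757.88; balance $1,436.39
Payment period 8: opening $1,436.39; interest $41.66 → $1,478.05; payment $757.88; balance $720.17
Payment period 9: opening $720.17; interest $20.88 → $741.05; payment $741.05; balance $0.00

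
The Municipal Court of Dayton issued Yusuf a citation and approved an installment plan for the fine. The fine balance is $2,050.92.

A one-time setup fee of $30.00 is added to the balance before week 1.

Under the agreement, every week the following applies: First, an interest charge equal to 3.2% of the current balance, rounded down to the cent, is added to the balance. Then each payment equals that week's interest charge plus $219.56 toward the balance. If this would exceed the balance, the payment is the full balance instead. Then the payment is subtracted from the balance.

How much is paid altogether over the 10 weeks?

$2,430.59

Week 1: opening $2,080.92; interest $66.58 → $2,147.50; payment $286.14; balance $1,861.36
Week 2: opening $1,861.36; interest $59.56 → $1,920.92; payment $279.12; balance $1,641.80
Week 3: opening $1,641.80; interest $52.53 → $1,694.33; payment $272.09; balance $1,422.24
Week 4: opening $1,422.24; interest $45.51 → $1,467.75; payment $265.07; balance $1,202.68
Week 5: opening $1,202.68; interest $38.48 → $1,241.16; payment $258.04; balance $983.12
Week 6: opening $983.12; interest $31.45 → $1,014.57; payment $251.01; balance $763.56
Week 7: opening $763.56; interest $24.43 → $787.99; payment $243.99; balance $544.00
Week 8: opening $544.00; interest $17.40 → $561.40; payment $236.96; balance $324.44
Week 9: opening $324.44; interest $10.38 → $334.82; payment $229.94; balance $104.88
Week 10: opening $104.88; interest $3.35 → $108.23; payment $108.23; balance $0.00
Total paid: $2,430.59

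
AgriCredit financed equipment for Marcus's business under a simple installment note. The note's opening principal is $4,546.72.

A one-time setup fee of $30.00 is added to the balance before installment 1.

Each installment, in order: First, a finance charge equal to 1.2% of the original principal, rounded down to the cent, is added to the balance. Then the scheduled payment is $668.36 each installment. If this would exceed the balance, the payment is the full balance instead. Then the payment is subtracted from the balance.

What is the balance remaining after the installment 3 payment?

# | Opening | Interest | Payment | End bal
1 | $4,576.72 | $54.56 | $668.36 | $3,962.92
2 | $3,962.92 | $54.56 | $668.36 | $3,349.12
3 | $3,349.12 | $54.56 | $668.36 | $2,735.32

$2,735.32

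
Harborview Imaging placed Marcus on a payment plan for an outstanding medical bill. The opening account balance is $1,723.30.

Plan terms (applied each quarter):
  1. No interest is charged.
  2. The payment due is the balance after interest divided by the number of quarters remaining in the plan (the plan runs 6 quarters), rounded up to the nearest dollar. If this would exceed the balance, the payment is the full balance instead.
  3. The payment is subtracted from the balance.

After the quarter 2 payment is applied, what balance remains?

# | Opening | Payment | End bal
1 | $1,723.30 | $288.00 | $1,435.30
2 | $1,435.30 | $288.00 | $1,147.30

$1,147.30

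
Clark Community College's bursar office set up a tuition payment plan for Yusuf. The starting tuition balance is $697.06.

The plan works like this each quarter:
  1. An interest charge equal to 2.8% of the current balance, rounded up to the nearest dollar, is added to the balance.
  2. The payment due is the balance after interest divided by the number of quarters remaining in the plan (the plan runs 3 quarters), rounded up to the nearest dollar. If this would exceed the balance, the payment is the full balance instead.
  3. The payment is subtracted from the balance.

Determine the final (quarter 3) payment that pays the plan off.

$252.06

Quarter 1: $697.06 +$20.00 interest = $717.06; pay $240.00 → $477.06
Quarter 2: $477.06 +$14.00 interest = $491.06; pay $246.00 → $245.06
Quarter 3: $245.06 +$7.00 interest = $252.06; pay $252.06 → $0.00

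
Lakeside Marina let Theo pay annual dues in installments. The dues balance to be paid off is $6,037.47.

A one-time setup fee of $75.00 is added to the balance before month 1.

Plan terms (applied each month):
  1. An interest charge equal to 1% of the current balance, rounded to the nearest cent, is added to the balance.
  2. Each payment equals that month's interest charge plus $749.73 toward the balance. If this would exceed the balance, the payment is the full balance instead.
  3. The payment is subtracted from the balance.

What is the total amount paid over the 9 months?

# | Opening | Interest | Payment | End bal
1 | $6,112.47 | $61.12 | $810.85 | $5,362.74
2 | $5,362.74 | $53.63 | $803.36 | $4,613.01
3 | $4,613.01 | $46.13 | $795.86 | $3,863.28
4 | $3,863.28 | $38.63 | $788.36 | $3,113.55
5 | $3,113.55 | $31.14 | $780.87 | $2,363.82
6 | $2,363.82 | $23.64 | $773.37 | $1,614.09
7 | $1,614.09 | $16.14 | $765.87 | $864.36
8 | $864.36 | $8.64 | $758.37 | $114.63
9 | $114.63 | $1.15 | $115.78 | $0.00
Total paid: $6,392.69

$6,392.69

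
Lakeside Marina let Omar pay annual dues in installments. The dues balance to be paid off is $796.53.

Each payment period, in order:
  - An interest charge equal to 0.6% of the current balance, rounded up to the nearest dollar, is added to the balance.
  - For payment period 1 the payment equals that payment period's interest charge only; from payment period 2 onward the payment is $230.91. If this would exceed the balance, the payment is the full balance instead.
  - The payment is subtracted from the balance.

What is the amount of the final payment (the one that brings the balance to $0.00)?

Payment period 1: opening $796.53; interest $5.00 → $801.53; payment $5.00; balance $796.53
Payment period 2: opening $796.53; interest $5.00 → $801.53; payment $230.91; balance $570.62
Payment period 3: opening $570.62; interest $4.00 → $574.62; payment $230.91; balance $343.71
Payment period 4: opening $343.71; interest $3.00 → $346.71; payment $230.91; balance $115.80
Payment period 5: opening $115.80; interest $1.00 → $116.80; payment $116.80; balance $0.00

$116.80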